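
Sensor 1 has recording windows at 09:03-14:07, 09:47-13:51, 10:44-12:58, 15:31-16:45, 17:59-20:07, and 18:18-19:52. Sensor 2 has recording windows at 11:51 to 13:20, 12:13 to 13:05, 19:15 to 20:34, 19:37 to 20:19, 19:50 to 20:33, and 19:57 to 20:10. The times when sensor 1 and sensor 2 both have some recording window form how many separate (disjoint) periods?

2

A, merged: 09:03–14:07, 15:31–16:45, 17:59–20:07.
B, merged: 11:51–13:20, 19:15–20:34.
A ∩ B = 11:51–13:20, 19:15–20:07.
That is 2 disjoint pieces.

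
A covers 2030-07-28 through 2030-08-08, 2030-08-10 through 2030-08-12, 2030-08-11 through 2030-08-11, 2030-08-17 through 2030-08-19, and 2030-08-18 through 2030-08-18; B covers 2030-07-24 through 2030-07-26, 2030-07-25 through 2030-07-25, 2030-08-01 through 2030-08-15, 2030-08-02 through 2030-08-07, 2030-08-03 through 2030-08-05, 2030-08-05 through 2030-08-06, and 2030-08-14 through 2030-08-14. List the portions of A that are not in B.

2030-07-28 through 2030-07-31, 2030-08-17 through 2030-08-19

A, merged: 2030-07-28 through 2030-08-08, 2030-08-10 through 2030-08-12, 2030-08-17 through 2030-08-19.
B, merged: 2030-07-24 through 2030-07-26, 2030-08-01 through 2030-08-15.
2030-07-28 through 2030-08-08 minus B → 2030-07-28 through 2030-07-31.
2030-08-10 through 2030-08-12: fully covered by B → removed.
2030-08-17 through 2030-08-19: no B overlap → unchanged.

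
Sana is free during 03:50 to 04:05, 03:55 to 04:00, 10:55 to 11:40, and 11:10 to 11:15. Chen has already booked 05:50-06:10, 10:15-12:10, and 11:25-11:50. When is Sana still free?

A, merged: 03:50-04:05, 10:55-11:40.
B, merged: 05:50-06:10, 10:15-12:10.
03:50-04:05 is untouched.
10:55-11:40 lies entirely inside B → drops out.

03:50-04:05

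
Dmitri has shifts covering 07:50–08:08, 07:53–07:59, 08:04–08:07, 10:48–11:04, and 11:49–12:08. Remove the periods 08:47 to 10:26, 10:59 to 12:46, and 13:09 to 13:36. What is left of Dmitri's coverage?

Merge the first list: 07:50–08:08, 10:48–11:04, 11:49–12:08.
07:50–08:08 is untouched.
10:48–11:04 with B removed leaves 10:48–10:59.
11:49–12:08 lies entirely inside B → drops out.

07:50–08:08, 10:48–10:59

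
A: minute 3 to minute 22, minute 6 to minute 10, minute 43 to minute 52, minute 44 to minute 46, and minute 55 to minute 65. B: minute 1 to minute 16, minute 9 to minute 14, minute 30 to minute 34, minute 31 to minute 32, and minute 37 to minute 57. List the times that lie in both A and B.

minute 3 to minute 16, minute 43 to minute 52, minute 55 to minute 57

First set merges to minute 3 to minute 22, minute 43 to minute 52, minute 55 to minute 65.
Second set merges to minute 1 to minute 16, minute 30 to minute 34, minute 37 to minute 57.
minute 3 to minute 22 overlaps B on minute 3 to minute 16.
minute 43 to minute 52 overlaps B on minute 43 to minute 52.
minute 55 to minute 65 overlaps B on minute 55 to minute 57.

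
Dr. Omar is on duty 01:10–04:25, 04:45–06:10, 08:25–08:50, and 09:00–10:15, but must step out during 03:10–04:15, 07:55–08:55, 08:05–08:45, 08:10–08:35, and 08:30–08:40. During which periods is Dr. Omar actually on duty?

01:10-03:10, 04:15-04:25, 04:45-06:10, 09:00-10:15

Merge the second list: 03:10-04:15, 07:55-08:55.
01:10-04:25 with B removed leaves 01:10-03:10, 04:15-04:25.
04:45-06:10 is untouched.
08:25-08:50 lies entirely inside B → drops out.
09:00-10:15 is untouched.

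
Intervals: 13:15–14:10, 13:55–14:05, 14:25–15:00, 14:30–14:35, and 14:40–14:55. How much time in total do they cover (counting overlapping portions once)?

Merged: 13:15–14:10, 14:25–15:00.
Lengths: 55 min + 35 min = 1 h 30 min.

1 h 30 min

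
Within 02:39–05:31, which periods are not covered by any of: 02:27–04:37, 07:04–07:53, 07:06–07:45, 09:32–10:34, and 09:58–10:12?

Covered (merged): 02:27-04:37, 07:04-07:53, 09:32-10:34.
Gaps within 02:39-05:31: 04:37-05:31.

04:37-05:31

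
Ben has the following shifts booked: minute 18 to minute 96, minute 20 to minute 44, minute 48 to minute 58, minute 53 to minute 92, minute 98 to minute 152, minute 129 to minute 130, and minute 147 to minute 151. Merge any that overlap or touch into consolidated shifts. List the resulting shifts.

minute 18 to minute 96, minute 98 to minute 152

minute 20 to minute 44 overlaps/touches minute 18 to minute 96 → extend to minute 18 to minute 96.
minute 48 to minute 58 overlaps/touches minute 18 to minute 96 → extend to minute 18 to minute 96.
minute 53 to minute 92 overlaps/touches minute 18 to minute 96 → extend to minute 18 to minute 96.
minute 98 to minute 152 is disjoint → start new block.
minute 129 to minute 130 overlaps/touches minute 98 to minute 152 → extend to minute 98 to minute 152.
minute 147 to minute 151 overlaps/touches minute 98 to minute 152 → extend to minute 98 to minute 152.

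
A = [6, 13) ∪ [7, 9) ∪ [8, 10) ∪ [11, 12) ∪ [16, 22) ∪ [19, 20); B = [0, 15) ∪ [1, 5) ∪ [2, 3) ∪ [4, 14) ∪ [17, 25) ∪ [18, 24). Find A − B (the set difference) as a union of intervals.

Merge the first list: [6, 13), [16, 22).
Merge the second list: [0, 15), [17, 25).
[6, 13): fully covered by B → removed.
[16, 22) minus B → [16, 17).

[16, 17)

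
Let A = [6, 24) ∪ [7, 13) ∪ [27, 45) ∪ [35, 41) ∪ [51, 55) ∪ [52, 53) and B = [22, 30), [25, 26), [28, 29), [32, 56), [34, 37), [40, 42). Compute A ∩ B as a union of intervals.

[22, 24) ∪ [27, 30) ∪ [32, 45) ∪ [51, 55)

First set merges to [6, 24), [27, 45), [51, 55).
Second set merges to [22, 30), [32, 56).
[6, 24) overlaps B on [22, 24).
[27, 45) overlaps B on [27, 30), [32, 45).
[51, 55) overlaps B on [51, 55).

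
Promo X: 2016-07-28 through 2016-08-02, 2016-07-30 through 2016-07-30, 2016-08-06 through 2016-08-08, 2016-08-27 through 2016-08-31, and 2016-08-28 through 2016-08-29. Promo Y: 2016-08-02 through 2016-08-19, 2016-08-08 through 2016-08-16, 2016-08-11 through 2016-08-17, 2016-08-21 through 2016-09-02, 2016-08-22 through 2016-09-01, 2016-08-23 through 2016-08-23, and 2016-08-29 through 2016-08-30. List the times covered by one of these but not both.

Merge the first list: 2016-07-28 through 2016-08-02, 2016-08-06 through 2016-08-08, 2016-08-27 through 2016-08-31.
Merge the second list: 2016-08-02 through 2016-08-19, 2016-08-21 through 2016-09-02.
Only in the first: 2016-07-28 through 2016-08-01.
Only in the second: 2016-08-03 through 2016-08-05, 2016-08-09 through 2016-08-19, 2016-08-21 through 2016-08-26, 2016-09-01 through 2016-09-02.
Together these are the periods covered by exactly one.

2016-07-28 through 2016-08-01, 2016-08-03 through 2016-08-05, 2016-08-09 through 2016-08-19, 2016-08-21 through 2016-08-26, 2016-09-01 through 2016-09-02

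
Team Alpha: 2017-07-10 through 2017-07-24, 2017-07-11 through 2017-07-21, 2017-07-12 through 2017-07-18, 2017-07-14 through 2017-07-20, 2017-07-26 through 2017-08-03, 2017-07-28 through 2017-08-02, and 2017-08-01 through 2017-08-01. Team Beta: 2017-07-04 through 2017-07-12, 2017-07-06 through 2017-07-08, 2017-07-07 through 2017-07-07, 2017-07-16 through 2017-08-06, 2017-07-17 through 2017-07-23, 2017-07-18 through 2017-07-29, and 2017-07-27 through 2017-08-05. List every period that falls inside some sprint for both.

2017-07-10 through 2017-07-12, 2017-07-16 through 2017-07-24, 2017-07-26 through 2017-08-03

First set merges to 2017-07-10 through 2017-07-24, 2017-07-26 through 2017-08-03.
Second set merges to 2017-07-04 through 2017-07-12, 2017-07-16 through 2017-08-06.
2017-07-10 through 2017-07-24 ∩ B → 2017-07-10 through 2017-07-12, 2017-07-16 through 2017-07-24.
2017-07-26 through 2017-08-03 ∩ B → 2017-07-26 through 2017-08-03.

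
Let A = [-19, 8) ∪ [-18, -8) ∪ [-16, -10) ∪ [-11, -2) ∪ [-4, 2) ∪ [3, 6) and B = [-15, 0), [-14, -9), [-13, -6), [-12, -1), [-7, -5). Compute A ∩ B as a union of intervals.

A, merged: [-19, 8).
B, merged: [-15, 0).
[-19, 8) meets the second set on [-15, 0).

[-15, 0)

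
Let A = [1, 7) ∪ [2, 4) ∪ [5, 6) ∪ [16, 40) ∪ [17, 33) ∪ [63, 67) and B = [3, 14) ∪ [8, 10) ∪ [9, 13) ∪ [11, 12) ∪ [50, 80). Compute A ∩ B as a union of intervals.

[3, 7) ∪ [63, 67)

First set merges to [1, 7), [16, 40), [63, 67).
Second set merges to [3, 14), [50, 80).
[1, 7) overlaps B on [3, 7).
[16, 40) falls entirely outside B.
[63, 67) overlaps B on [63, 67).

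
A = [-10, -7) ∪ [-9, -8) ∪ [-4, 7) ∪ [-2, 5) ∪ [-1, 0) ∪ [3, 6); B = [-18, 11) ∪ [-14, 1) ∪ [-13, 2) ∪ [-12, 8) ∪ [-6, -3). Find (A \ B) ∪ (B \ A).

[-18, -10) ∪ [-7, -4) ∪ [7, 11)

First set merges to [-10, -7), [-4, 7).
Second set merges to [-18, 11).
A but not B: none.
B but not A: [-18, -10), [-7, -4), [7, 11).
Combining gives A △ B.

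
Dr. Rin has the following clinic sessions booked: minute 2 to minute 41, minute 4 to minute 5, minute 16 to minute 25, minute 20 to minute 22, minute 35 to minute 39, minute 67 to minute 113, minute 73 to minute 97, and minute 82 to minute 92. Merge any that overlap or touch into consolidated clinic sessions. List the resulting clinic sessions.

minute 2 to minute 41, minute 67 to minute 113

minute 4 to minute 5 overlaps/touches minute 2 to minute 41 → extend to minute 2 to minute 41.
minute 16 to minute 25 overlaps/touches minute 2 to minute 41 → extend to minute 2 to minute 41.
minute 20 to minute 22 overlaps/touches minute 2 to minute 41 → extend to minute 2 to minute 41.
minute 35 to minute 39 overlaps/touches minute 2 to minute 41 → extend to minute 2 to minute 41.
minute 67 to minute 113 is disjoint → start new block.
minute 73 to minute 97 overlaps/touches minute 67 to minute 113 → extend to minute 67 to minute 113.
minute 82 to minute 92 overlaps/touches minute 67 to minute 113 → extend to minute 67 to minute 113.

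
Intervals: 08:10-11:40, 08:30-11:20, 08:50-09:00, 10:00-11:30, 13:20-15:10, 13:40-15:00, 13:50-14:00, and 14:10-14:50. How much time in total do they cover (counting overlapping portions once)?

Merged: 08:10–11:40, 13:20–15:10.
Lengths: 3 h 30 min + 1 h 50 min = 5 h 20 min.

5 h 20 min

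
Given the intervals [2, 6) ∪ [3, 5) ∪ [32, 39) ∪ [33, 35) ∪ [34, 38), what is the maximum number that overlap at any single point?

3

At 34, 3 of the intervals are simultaneously active.
No point has more.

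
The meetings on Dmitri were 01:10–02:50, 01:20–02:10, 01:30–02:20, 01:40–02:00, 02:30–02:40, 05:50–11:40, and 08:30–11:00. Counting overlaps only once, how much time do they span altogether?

Merged: 01:10-02:50, 05:50-11:40.
Lengths: 1 h 40 min + 5 h 50 min = 7 h 30 min.

7 h 30 min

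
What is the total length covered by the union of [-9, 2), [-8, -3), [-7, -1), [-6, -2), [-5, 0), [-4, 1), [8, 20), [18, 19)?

Merged: [-9, 2), [8, 20).
Lengths: 11 + 12 = 23.

23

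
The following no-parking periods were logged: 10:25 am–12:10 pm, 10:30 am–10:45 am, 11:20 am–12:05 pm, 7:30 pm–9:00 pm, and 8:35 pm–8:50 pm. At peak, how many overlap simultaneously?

Sweep endpoints in order; track running count of active intervals.
Peak of 2 reached at 10:30 am.

2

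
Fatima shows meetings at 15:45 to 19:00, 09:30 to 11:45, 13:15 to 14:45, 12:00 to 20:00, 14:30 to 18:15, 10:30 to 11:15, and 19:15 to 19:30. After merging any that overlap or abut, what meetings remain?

09:30–11:45, 12:00–20:00

Sort by start: 09:30–11:45, 10:30–11:15, 12:00–20:00, 13:15–14:45, 14:30–18:15, 15:45–19:00, 19:15–19:30.
10:30–11:15 overlaps/touches 09:30–11:45 → extend to 09:30–11:45.
12:00–20:00 is disjoint → start new block.
13:15–14:45 overlaps/touches 12:00–20:00 → extend to 12:00–20:00.
14:30–18:15 overlaps/touches 12:00–20:00 → extend to 12:00–20:00.
15:45–19:00 overlaps/touches 12:00–20:00 → extend to 12:00–20:00.
19:15–19:30 overlaps/touches 12:00–20:00 → extend to 12:00–20:00.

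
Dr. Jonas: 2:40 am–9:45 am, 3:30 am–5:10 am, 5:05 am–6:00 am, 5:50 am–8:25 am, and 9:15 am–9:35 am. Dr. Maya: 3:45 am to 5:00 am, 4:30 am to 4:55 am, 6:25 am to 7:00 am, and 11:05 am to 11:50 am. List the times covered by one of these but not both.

2:40 am–3:45 am, 5:00 am–6:25 am, 7:00 am–9:45 am, 11:05 am–11:50 am

First set merges to 2:40 am–9:45 am.
Second set merges to 3:45 am–5:00 am, 6:25 am–7:00 am, 11:05 am–11:50 am.
A but not B: 2:40 am–3:45 am, 5:00 am–6:25 am, 7:00 am–9:45 am.
B but not A: 11:05 am–11:50 am.
Combining gives A △ B.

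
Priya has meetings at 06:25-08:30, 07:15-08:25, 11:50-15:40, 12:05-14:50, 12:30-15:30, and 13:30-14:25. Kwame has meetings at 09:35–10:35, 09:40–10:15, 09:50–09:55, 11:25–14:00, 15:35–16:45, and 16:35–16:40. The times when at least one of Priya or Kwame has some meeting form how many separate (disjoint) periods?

First set merges to 06:25-08:30, 11:50-15:40.
Second set merges to 09:35-10:35, 11:25-14:00, 15:35-16:45.
A ∪ B = 06:25-08:30, 09:35-10:35, 11:25-16:45.
That is 3 disjoint pieces.

3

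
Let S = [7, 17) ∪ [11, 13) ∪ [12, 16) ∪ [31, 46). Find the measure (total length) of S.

25

Merged: [7, 17), [31, 46).
Lengths: 10 + 15 = 25.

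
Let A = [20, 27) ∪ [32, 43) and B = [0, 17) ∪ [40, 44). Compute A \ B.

[20, 27) ∪ [32, 40)

[20, 27): nothing removed.
[32, 43) \ B = [32, 40).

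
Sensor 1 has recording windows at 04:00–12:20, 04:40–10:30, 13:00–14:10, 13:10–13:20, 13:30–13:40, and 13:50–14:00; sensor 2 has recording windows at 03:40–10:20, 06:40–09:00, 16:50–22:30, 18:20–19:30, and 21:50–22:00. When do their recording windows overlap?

04:00-10:20

First set merges to 04:00-12:20, 13:00-14:10.
Second set merges to 03:40-10:20, 16:50-22:30.
04:00-12:20 ∩ B → 04:00-10:20.
13:00-14:10 meets no B interval.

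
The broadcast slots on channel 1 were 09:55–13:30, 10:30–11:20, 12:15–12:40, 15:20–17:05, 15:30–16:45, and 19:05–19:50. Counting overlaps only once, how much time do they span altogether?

Merged: 09:55–13:30, 15:20–17:05, 19:05–19:50.
Lengths: 3 h 35 min + 1 h 45 min + 45 min = 6 h 5 min.

6 h 5 min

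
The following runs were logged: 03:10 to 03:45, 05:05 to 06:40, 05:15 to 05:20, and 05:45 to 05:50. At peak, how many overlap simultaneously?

2

At 05:15, 2 of the intervals are simultaneously active.
No point has more.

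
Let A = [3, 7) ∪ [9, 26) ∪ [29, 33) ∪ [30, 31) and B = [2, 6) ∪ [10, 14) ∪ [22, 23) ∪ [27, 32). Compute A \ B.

[6, 7) ∪ [9, 10) ∪ [14, 22) ∪ [23, 26) ∪ [32, 33)

A, merged: [3, 7), [9, 26), [29, 33).
[3, 7) minus B → [6, 7).
[9, 26) minus B → [9, 10), [14, 22), [23, 26).
[29, 33) minus B → [32, 33).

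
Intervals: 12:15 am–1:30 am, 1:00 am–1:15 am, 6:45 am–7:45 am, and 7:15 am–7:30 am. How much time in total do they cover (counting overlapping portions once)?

2 h 15 min

Merged: 12:15 am-1:30 am, 6:45 am-7:45 am.
Lengths: 1 h 15 min + 1 h = 2 h 15 min.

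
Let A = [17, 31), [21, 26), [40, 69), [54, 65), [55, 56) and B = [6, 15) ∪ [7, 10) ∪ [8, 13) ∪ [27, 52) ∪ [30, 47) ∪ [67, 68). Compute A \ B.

[17, 27) ∪ [52, 67) ∪ [68, 69)

First set merges to [17, 31), [40, 69).
Second set merges to [6, 15), [27, 52), [67, 68).
[17, 31) with B removed leaves [17, 27).
[40, 69) with B removed leaves [52, 67), [68, 69).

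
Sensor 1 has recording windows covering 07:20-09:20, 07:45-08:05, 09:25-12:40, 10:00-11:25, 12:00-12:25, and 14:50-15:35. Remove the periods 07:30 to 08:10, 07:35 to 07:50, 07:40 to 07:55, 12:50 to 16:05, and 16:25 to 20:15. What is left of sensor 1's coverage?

Merge the first list: 07:20–09:20, 09:25–12:40, 14:50–15:35.
Merge the second list: 07:30–08:10, 12:50–16:05, 16:25–20:15.
07:20–09:20 minus B → 07:20–07:30, 08:10–09:20.
09:25–12:40: no B overlap → unchanged.
14:50–15:35: fully covered by B → removed.

07:20–07:30, 08:10–09:20, 09:25–12:40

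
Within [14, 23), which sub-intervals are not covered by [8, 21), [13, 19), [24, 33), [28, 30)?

Covered (merged): [8, 21), [24, 33).
Gaps within [14, 23): [21, 23).

[21, 23)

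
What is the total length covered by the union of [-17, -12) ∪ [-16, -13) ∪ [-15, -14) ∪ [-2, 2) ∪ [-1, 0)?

Merged: [-17, -12), [-2, 2).
Lengths: 5 + 4 = 9.

9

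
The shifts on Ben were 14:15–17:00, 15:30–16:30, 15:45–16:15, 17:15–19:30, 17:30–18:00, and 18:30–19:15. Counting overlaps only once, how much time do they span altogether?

Merged: 14:15–17:00, 17:15–19:30.
Lengths: 2 h 45 min + 2 h 15 min = 5 h.

5 h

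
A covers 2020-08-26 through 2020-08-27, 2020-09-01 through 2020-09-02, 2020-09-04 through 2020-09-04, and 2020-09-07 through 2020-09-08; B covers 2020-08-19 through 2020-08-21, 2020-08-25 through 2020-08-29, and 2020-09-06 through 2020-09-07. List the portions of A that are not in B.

2020-09-01 through 2020-09-02, 2020-09-04 through 2020-09-04, 2020-09-08 through 2020-09-08

2020-08-26 through 2020-08-27 lies entirely inside B → drops out.
2020-09-01 through 2020-09-02 is untouched.
2020-09-04 through 2020-09-04 is untouched.
2020-09-07 through 2020-09-08 with B removed leaves 2020-09-08 through 2020-09-08.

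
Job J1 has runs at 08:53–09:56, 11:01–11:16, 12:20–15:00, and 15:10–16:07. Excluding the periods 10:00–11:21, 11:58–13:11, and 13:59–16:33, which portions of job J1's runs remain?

08:53–09:56, 13:11–13:59

08:53–09:56: nothing removed.
11:01–11:16: entirely removed.
12:20–15:00 \ B = 13:11–13:59.
15:10–16:07: entirely removed.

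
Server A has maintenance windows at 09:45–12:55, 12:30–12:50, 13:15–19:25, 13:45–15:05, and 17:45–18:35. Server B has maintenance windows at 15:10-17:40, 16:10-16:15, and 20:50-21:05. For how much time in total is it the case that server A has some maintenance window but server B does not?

6 h 50 min

Merge the first list: 09:45–12:55, 13:15–19:25.
Merge the second list: 15:10–17:40, 20:50–21:05.
A \ B = 09:45–12:55, 13:15–15:10, 17:40–19:25.
Total: 3 h 10 min + 1 h 55 min + 1 h 45 min = 6 h 50 min.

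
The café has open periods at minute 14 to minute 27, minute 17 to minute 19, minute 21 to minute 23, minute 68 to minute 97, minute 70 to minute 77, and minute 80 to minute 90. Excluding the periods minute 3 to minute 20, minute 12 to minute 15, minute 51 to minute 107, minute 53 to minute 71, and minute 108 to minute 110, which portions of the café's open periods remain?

Merge the first list: minute 14 to minute 27, minute 68 to minute 97.
Merge the second list: minute 3 to minute 20, minute 51 to minute 107, minute 108 to minute 110.
minute 14 to minute 27 \ B = minute 20 to minute 27.
minute 68 to minute 97: entirely removed.

minute 20 to minute 27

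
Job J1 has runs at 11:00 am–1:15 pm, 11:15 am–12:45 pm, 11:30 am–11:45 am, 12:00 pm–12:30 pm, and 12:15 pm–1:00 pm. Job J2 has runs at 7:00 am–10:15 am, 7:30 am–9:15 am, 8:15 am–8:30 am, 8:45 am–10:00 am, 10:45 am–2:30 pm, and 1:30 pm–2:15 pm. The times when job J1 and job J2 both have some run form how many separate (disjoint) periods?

Merge the first list: 11:00 am–1:15 pm.
Merge the second list: 7:00 am–10:15 am, 10:45 am–2:30 pm.
A ∩ B = 11:00 am–1:15 pm.
That is 1 disjoint piece.

1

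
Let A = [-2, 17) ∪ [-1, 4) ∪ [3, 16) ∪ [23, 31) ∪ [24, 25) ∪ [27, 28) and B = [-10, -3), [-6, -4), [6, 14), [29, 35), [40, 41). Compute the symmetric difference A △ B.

[-10, -3) ∪ [-2, 6) ∪ [14, 17) ∪ [23, 29) ∪ [31, 35) ∪ [40, 41)

A, merged: [-2, 17), [23, 31).
B, merged: [-10, -3), [6, 14), [29, 35), [40, 41).
A but not B: [-2, 6), [14, 17), [23, 29).
B but not A: [-10, -3), [31, 35), [40, 41).
Combining gives A △ B.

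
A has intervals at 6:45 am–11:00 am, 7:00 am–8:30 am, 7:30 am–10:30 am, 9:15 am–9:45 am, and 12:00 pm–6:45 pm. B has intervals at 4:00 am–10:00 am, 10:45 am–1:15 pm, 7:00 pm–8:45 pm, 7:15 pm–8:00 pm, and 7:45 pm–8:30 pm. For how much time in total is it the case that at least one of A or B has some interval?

Merge the first list: 6:45 am–11:00 am, 12:00 pm–6:45 pm.
Merge the second list: 4:00 am–10:00 am, 10:45 am–1:15 pm, 7:00 pm–8:45 pm.
A ∪ B = 4:00 am–6:45 pm, 7:00 pm–8:45 pm.
Total: 14 h 45 min + 1 h 45 min = 16 h 30 min.

16 h 30 min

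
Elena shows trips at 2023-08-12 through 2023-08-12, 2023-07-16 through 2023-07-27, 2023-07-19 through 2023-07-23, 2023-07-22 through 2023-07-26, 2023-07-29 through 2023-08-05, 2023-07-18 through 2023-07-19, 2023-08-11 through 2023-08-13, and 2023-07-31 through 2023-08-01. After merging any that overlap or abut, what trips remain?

2023-07-16 through 2023-07-27, 2023-07-29 through 2023-08-05, 2023-08-11 through 2023-08-13

Sort by start: 2023-07-16 through 2023-07-27, 2023-07-18 through 2023-07-19, 2023-07-19 through 2023-07-23, 2023-07-22 through 2023-07-26, 2023-07-29 through 2023-08-05, 2023-07-31 through 2023-08-01, 2023-08-11 through 2023-08-13, 2023-08-12 through 2023-08-12.
2023-07-18 through 2023-07-19 overlaps/touches 2023-07-16 through 2023-07-27 → extend to 2023-07-16 through 2023-07-27.
2023-07-19 through 2023-07-23 overlaps/touches 2023-07-16 through 2023-07-27 → extend to 2023-07-16 through 2023-07-27.
2023-07-22 through 2023-07-26 overlaps/touches 2023-07-16 through 2023-07-27 → extend to 2023-07-16 through 2023-07-27.
2023-07-29 through 2023-08-05 is disjoint → start new block.
2023-07-31 through 2023-08-01 overlaps/touches 2023-07-29 through 2023-08-05 → extend to 2023-07-29 through 2023-08-05.
2023-08-11 through 2023-08-13 is disjoint → start new block.
2023-08-12 through 2023-08-12 overlaps/touches 2023-08-11 through 2023-08-13 → extend to 2023-08-11 through 2023-08-13.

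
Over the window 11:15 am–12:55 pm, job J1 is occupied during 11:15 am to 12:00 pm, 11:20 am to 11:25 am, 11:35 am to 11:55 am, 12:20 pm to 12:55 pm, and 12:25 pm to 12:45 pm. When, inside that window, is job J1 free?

The merged coverage is 11:15 am-12:00 pm, 12:20 pm-12:55 pm.
Uncovered inside 11:15 am-12:55 pm: 12:00 pm-12:20 pm.

12:00 pm-12:20 pm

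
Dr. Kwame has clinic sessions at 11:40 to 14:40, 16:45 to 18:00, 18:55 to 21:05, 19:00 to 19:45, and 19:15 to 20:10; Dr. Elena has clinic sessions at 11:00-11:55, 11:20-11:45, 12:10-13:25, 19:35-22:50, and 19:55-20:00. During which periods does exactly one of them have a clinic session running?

11:00-11:40, 11:55-12:10, 13:25-14:40, 16:45-18:00, 18:55-19:35, 21:05-22:50

First set merges to 11:40-14:40, 16:45-18:00, 18:55-21:05.
Second set merges to 11:00-11:55, 12:10-13:25, 19:35-22:50.
A \ B = 11:55-12:10, 13:25-14:40, 16:45-18:00, 18:55-19:35.
B \ A = 11:00-11:40, 21:05-22:50.
Union of the two gives the symmetric difference.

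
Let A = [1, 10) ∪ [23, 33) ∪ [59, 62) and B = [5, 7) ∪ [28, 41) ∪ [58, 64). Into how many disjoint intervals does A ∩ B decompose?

A ∩ B = [5, 7), [28, 33), [59, 62).
That is 3 disjoint pieces.

3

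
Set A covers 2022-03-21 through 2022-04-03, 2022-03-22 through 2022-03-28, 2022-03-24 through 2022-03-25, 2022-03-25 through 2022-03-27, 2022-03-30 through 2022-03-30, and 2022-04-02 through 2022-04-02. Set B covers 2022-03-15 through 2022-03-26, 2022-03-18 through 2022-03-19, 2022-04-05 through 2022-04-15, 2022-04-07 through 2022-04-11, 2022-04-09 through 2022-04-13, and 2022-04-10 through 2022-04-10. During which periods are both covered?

2022-03-21 through 2022-03-26

Merge the first list: 2022-03-21 through 2022-04-03.
Merge the second list: 2022-03-15 through 2022-03-26, 2022-04-05 through 2022-04-15.
2022-03-21 through 2022-04-03 meets the second set on 2022-03-21 through 2022-03-26.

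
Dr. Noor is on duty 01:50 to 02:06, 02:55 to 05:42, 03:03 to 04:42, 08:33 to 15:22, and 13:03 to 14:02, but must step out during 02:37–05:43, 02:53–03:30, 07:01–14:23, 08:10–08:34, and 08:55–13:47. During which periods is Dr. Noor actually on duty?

First set merges to 01:50–02:06, 02:55–05:42, 08:33–15:22.
Second set merges to 02:37–05:43, 07:01–14:23.
01:50–02:06: no B overlap → unchanged.
02:55–05:42: fully covered by B → removed.
08:33–15:22 minus B → 14:23–15:22.

01:50–02:06, 14:23–15:22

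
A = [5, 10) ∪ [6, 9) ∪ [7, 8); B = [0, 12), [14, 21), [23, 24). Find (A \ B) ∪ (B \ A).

Merge the first list: [5, 10).
A but not B: none.
B but not A: [0, 5), [10, 12), [14, 21), [23, 24).
Combining gives A △ B.

[0, 5) ∪ [10, 12) ∪ [14, 21) ∪ [23, 24)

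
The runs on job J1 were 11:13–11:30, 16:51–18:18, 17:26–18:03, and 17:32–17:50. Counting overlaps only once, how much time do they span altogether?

1 h 44 min

Merged: 11:13-11:30, 16:51-18:18.
Lengths: 17 min + 1 h 27 min = 1 h 44 min.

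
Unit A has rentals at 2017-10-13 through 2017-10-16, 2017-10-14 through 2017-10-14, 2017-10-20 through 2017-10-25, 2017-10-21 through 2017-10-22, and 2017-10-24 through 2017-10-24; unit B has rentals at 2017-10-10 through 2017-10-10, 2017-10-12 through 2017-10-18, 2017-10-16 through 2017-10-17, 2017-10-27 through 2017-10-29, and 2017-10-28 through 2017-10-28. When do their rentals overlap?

A, merged: 2017-10-13 through 2017-10-16, 2017-10-20 through 2017-10-25.
B, merged: 2017-10-10 through 2017-10-10, 2017-10-12 through 2017-10-18, 2017-10-27 through 2017-10-29.
2017-10-13 through 2017-10-16 meets the second set on 2017-10-13 through 2017-10-16.
2017-10-20 through 2017-10-25: no overlap with the second set.

2017-10-13 through 2017-10-16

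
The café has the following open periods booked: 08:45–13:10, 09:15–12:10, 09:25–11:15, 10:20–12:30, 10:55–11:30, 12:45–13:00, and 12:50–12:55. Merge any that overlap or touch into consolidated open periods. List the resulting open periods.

09:15–12:10 overlaps/touches 08:45–13:10 → extend to 08:45–13:10.
09:25–11:15 overlaps/touches 08:45–13:10 → extend to 08:45–13:10.
10:20–12:30 overlaps/touches 08:45–13:10 → extend to 08:45–13:10.
10:55–11:30 overlaps/touches 08:45–13:10 → extend to 08:45–13:10.
12:45–13:00 overlaps/touches 08:45–13:10 → extend to 08:45–13:10.
12:50–12:55 overlaps/touches 08:45–13:10 → extend to 08:45–13:10.

08:45–13:10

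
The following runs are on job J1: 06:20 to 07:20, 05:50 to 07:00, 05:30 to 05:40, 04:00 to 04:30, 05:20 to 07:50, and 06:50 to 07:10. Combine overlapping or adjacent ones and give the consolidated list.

Sort by start: 04:00–04:30, 05:20–07:50, 05:30–05:40, 05:50–07:00, 06:20–07:20, 06:50–07:10.
05:20–07:50 is disjoint → start new block.
05:30–05:40 overlaps/touches 05:20–07:50 → extend to 05:20–07:50.
05:50–07:00 overlaps/touches 05:20–07:50 → extend to 05:20–07:50.
06:20–07:20 overlaps/touches 05:20–07:50 → extend to 05:20–07:50.
06:50–07:10 overlaps/touches 05:20–07:50 → extend to 05:20–07:50.

04:00–04:30, 05:20–07:50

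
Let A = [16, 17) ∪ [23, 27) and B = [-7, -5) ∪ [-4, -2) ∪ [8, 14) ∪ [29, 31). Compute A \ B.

[16, 17) is untouched.
[23, 27) is untouched.

[16, 17) ∪ [23, 27)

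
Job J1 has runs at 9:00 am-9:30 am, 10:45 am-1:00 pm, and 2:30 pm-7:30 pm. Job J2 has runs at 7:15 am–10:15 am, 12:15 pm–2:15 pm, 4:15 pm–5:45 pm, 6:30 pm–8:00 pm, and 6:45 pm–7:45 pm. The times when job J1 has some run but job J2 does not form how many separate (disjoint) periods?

3

Merge the second list: 7:15 am–10:15 am, 12:15 pm–2:15 pm, 4:15 pm–5:45 pm, 6:30 pm–8:00 pm.
A \ B = 10:45 am–12:15 pm, 2:30 pm–4:15 pm, 5:45 pm–6:30 pm.
That is 3 disjoint pieces.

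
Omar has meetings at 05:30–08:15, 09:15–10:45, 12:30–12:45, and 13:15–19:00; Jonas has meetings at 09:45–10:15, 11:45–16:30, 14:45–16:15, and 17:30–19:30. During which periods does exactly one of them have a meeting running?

05:30-08:15, 09:15-09:45, 10:15-10:45, 11:45-12:30, 12:45-13:15, 16:30-17:30, 19:00-19:30

Second set merges to 09:45-10:15, 11:45-16:30, 17:30-19:30.
A \ B = 05:30-08:15, 09:15-09:45, 10:15-10:45, 16:30-17:30.
B \ A = 11:45-12:30, 12:45-13:15, 19:00-19:30.
Union of the two gives the symmetric difference.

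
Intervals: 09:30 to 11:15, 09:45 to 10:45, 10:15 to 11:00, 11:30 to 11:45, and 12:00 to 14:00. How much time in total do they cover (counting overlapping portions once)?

Merged: 09:30–11:15, 11:30–11:45, 12:00–14:00.
Lengths: 1 h 45 min + 15 min + 2 h = 4 h.

4 h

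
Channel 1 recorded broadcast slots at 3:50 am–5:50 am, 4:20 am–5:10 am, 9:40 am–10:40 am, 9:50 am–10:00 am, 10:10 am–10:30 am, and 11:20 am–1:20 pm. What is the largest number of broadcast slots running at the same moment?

At 4:20 am, 2 of the intervals are simultaneously active.
No point has more.

2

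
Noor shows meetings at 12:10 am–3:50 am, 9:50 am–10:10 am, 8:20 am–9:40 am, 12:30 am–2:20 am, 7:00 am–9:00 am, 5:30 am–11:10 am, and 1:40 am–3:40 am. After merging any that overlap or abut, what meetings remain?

12:10 am-3:50 am, 5:30 am-11:10 am

Sort by start: 12:10 am-3:50 am, 12:30 am-2:20 am, 1:40 am-3:40 am, 5:30 am-11:10 am, 7:00 am-9:00 am, 8:20 am-9:40 am, 9:50 am-10:10 am.
12:30 am-2:20 am overlaps/touches 12:10 am-3:50 am → extend to 12:10 am-3:50 am.
1:40 am-3:40 am overlaps/touches 12:10 am-3:50 am → extend to 12:10 am-3:50 am.
5:30 am-11:10 am is disjoint → start new block.
7:00 am-9:00 am overlaps/touches 5:30 am-11:10 am → extend to 5:30 am-11:10 am.
8:20 am-9:40 am overlaps/touches 5:30 am-11:10 am → extend to 5:30 am-11:10 am.
9:50 am-10:10 am overlaps/touches 5:30 am-11:10 am → extend to 5:30 am-11:10 am.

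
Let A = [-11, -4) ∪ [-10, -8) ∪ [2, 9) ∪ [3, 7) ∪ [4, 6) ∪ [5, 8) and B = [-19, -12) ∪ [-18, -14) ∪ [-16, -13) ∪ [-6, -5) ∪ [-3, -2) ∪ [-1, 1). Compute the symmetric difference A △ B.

[-19, -12) ∪ [-11, -6) ∪ [-5, -4) ∪ [-3, -2) ∪ [-1, 1) ∪ [2, 9)

A, merged: [-11, -4), [2, 9).
B, merged: [-19, -12), [-6, -5), [-3, -2), [-1, 1).
A \ B = [-11, -6), [-5, -4), [2, 9).
B \ A = [-19, -12), [-3, -2), [-1, 1).
Union of the two gives the symmetric difference.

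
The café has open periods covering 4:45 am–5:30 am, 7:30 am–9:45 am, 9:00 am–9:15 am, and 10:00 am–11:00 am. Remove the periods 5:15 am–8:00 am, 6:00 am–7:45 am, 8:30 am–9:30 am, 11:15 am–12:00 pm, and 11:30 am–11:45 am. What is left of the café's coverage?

Merge the first list: 4:45 am–5:30 am, 7:30 am–9:45 am, 10:00 am–11:00 am.
Merge the second list: 5:15 am–8:00 am, 8:30 am–9:30 am, 11:15 am–12:00 pm.
4:45 am–5:30 am \ B = 4:45 am–5:15 am.
7:30 am–9:45 am \ B = 8:00 am–8:30 am, 9:30 am–9:45 am.
10:00 am–11:00 am: nothing removed.

4:45 am–5:15 am, 8:00 am–8:30 am, 9:30 am–9:45 am, 10:00 am–11:00 am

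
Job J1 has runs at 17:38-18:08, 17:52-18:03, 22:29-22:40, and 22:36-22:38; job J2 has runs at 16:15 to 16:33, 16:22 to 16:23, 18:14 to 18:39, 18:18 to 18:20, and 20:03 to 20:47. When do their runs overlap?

A, merged: 17:38–18:08, 22:29–22:40.
B, merged: 16:15–16:33, 18:14–18:39, 20:03–20:47.
17:38–18:08 falls entirely outside B.
22:29–22:40 falls entirely outside B.
No overlap.

none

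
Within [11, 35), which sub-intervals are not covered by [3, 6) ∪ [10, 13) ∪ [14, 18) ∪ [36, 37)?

[13, 14) ∪ [18, 35)

After merging, the occupied span is [3, 6), [10, 13), [14, 18), [36, 37).
Complement within [11, 35): [13, 14), [18, 35).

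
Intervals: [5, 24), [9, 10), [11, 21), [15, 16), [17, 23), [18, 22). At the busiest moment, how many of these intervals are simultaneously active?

4

At 18, 4 of the intervals are simultaneously active.
No point has more.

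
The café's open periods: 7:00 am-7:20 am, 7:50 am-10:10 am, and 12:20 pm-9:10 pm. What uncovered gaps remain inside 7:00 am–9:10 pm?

The merged coverage is 7:00 am–7:20 am, 7:50 am–10:10 am, 12:20 pm–9:10 pm.
Gaps within 7:00 am–9:10 pm: 7:20 am–7:50 am, 10:10 am–12:20 pm.

7:20 am–7:50 am, 10:10 am–12:20 pm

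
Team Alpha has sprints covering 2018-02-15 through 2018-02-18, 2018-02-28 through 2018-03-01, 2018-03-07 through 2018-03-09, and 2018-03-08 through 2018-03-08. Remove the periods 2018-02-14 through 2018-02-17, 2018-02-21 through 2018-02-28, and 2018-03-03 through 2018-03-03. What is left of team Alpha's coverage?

Merge the first list: 2018-02-15 through 2018-02-18, 2018-02-28 through 2018-03-01, 2018-03-07 through 2018-03-09.
2018-02-15 through 2018-02-18 minus B → 2018-02-18 through 2018-02-18.
2018-02-28 through 2018-03-01 minus B → 2018-03-01 through 2018-03-01.
2018-03-07 through 2018-03-09: no B overlap → unchanged.

2018-02-18 through 2018-02-18, 2018-03-01 through 2018-03-01, 2018-03-07 through 2018-03-09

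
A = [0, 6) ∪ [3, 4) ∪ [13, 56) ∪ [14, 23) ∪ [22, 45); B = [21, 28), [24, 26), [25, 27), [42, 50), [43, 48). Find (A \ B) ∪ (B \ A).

A, merged: [0, 6), [13, 56).
B, merged: [21, 28), [42, 50).
A but not B: [0, 6), [13, 21), [28, 42), [50, 56).
B but not A: none.
Combining gives A △ B.

[0, 6) ∪ [13, 21) ∪ [28, 42) ∪ [50, 56)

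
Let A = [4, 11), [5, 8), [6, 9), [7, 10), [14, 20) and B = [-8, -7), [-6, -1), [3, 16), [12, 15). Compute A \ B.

First set merges to [4, 11), [14, 20).
Second set merges to [-8, -7), [-6, -1), [3, 16).
[4, 11): fully covered by B → removed.
[14, 20) minus B → [16, 20).

[16, 20)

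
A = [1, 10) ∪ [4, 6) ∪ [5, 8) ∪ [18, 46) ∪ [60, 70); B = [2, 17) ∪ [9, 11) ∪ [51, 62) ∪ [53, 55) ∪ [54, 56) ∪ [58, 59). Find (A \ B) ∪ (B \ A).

[1, 2) ∪ [10, 17) ∪ [18, 46) ∪ [51, 60) ∪ [62, 70)

Merge the first list: [1, 10), [18, 46), [60, 70).
Merge the second list: [2, 17), [51, 62).
Only in the first: [1, 2), [18, 46), [62, 70).
Only in the second: [10, 17), [51, 60).
Together these are the periods covered by exactly one.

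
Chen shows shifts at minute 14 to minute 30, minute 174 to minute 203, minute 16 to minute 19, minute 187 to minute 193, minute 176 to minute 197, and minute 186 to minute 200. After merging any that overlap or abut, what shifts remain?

Sort by start: minute 14 to minute 30, minute 16 to minute 19, minute 174 to minute 203, minute 176 to minute 197, minute 186 to minute 200, minute 187 to minute 193.
minute 16 to minute 19 overlaps/touches minute 14 to minute 30 → extend to minute 14 to minute 30.
minute 174 to minute 203 is disjoint → start new block.
minute 176 to minute 197 overlaps/touches minute 174 to minute 203 → extend to minute 174 to minute 203.
minute 186 to minute 200 overlaps/touches minute 174 to minute 203 → extend to minute 174 to minute 203.
minute 187 to minute 193 overlaps/touches minute 174 to minute 203 → extend to minute 174 to minute 203.

minute 14 to minute 30, minute 174 to minute 203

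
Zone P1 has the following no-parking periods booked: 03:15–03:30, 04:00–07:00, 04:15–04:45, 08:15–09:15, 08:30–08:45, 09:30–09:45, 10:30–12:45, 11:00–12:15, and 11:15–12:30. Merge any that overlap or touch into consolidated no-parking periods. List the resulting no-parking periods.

03:15-03:30, 04:00-07:00, 08:15-09:15, 09:30-09:45, 10:30-12:45

04:00-07:00 is disjoint → start new block.
04:15-04:45 overlaps/touches 04:00-07:00 → extend to 04:00-07:00.
08:15-09:15 is disjoint → start new block.
08:30-08:45 overlaps/touches 08:15-09:15 → extend to 08:15-09:15.
09:30-09:45 is disjoint → start new block.
10:30-12:45 is disjoint → start new block.
11:00-12:15 overlaps/touches 10:30-12:45 → extend to 10:30-12:45.
11:15-12:30 overlaps/touches 10:30-12:45 → extend to 10:30-12:45.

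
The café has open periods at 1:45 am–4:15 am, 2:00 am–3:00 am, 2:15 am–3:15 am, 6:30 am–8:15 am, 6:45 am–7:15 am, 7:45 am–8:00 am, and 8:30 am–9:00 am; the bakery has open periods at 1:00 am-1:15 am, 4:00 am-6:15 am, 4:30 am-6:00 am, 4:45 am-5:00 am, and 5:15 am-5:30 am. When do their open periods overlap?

A, merged: 1:45 am-4:15 am, 6:30 am-8:15 am, 8:30 am-9:00 am.
B, merged: 1:00 am-1:15 am, 4:00 am-6:15 am.
1:45 am-4:15 am meets the second set on 4:00 am-4:15 am.
6:30 am-8:15 am: no overlap with the second set.
8:30 am-9:00 am: no overlap with the second set.

4:00 am-4:15 am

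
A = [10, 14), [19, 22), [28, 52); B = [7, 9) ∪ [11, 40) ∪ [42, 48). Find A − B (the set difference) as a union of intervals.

[10, 14) with B removed leaves [10, 11).
[19, 22) lies entirely inside B → drops out.
[28, 52) with B removed leaves [40, 42), [48, 52).

[10, 11) ∪ [40, 42) ∪ [48, 52)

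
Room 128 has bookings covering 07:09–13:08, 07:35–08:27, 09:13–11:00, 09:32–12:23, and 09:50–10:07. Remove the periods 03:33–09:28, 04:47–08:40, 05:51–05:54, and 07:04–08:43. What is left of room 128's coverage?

A, merged: 07:09-13:08.
B, merged: 03:33-09:28.
07:09-13:08 minus B → 09:28-13:08.

09:28-13:08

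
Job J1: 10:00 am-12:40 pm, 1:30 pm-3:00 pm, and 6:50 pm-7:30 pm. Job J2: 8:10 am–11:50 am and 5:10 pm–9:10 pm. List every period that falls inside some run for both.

10:00 am–11:50 am, 6:50 pm–7:30 pm

10:00 am–12:40 pm meets the second set on 10:00 am–11:50 am.
1:30 pm–3:00 pm: no overlap with the second set.
6:50 pm–7:30 pm meets the second set on 6:50 pm–7:30 pm.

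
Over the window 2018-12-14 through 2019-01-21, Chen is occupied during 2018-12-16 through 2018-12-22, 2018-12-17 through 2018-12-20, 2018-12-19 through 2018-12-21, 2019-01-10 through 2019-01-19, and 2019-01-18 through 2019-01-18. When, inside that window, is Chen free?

The merged coverage is 2018-12-16 through 2018-12-22, 2019-01-10 through 2019-01-19.
Gaps within 2018-12-14 through 2019-01-21: 2018-12-14 through 2018-12-15, 2018-12-23 through 2019-01-09, 2019-01-20 through 2019-01-21.

2018-12-14 through 2018-12-15, 2018-12-23 through 2019-01-09, 2019-01-20 through 2019-01-21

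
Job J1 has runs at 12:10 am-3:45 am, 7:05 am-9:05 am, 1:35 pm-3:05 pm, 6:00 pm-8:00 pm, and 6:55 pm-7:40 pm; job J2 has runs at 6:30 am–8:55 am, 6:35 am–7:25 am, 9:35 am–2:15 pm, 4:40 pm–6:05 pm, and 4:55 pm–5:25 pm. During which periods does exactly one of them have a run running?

12:10 am–3:45 am, 6:30 am–7:05 am, 8:55 am–9:05 am, 9:35 am–1:35 pm, 2:15 pm–3:05 pm, 4:40 pm–6:00 pm, 6:05 pm–8:00 pm

A, merged: 12:10 am–3:45 am, 7:05 am–9:05 am, 1:35 pm–3:05 pm, 6:00 pm–8:00 pm.
B, merged: 6:30 am–8:55 am, 9:35 am–2:15 pm, 4:40 pm–6:05 pm.
A but not B: 12:10 am–3:45 am, 8:55 am–9:05 am, 2:15 pm–3:05 pm, 6:05 pm–8:00 pm.
B but not A: 6:30 am–7:05 am, 9:35 am–1:35 pm, 4:40 pm–6:00 pm.
Combining gives A △ B.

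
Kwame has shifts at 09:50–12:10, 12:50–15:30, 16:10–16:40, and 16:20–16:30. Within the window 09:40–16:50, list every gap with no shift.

09:40-09:50, 12:10-12:50, 15:30-16:10, 16:40-16:50

The merged coverage is 09:50-12:10, 12:50-15:30, 16:10-16:40.
Complement within 09:40-16:50: 09:40-09:50, 12:10-12:50, 15:30-16:10, 16:40-16:50.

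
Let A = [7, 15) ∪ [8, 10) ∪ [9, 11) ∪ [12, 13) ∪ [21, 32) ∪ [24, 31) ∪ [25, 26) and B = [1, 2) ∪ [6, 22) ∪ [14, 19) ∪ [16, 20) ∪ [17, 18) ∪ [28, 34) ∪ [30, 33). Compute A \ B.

A, merged: [7, 15), [21, 32).
B, merged: [1, 2), [6, 22), [28, 34).
[7, 15): fully covered by B → removed.
[21, 32) minus B → [22, 28).

[22, 28)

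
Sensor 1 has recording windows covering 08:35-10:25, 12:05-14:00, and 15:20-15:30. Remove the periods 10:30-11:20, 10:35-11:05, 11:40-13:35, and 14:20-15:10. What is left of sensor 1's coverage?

Second set merges to 10:30-11:20, 11:40-13:35, 14:20-15:10.
08:35-10:25 is untouched.
12:05-14:00 with B removed leaves 13:35-14:00.
15:20-15:30 is untouched.

08:35-10:25, 13:35-14:00, 15:20-15:30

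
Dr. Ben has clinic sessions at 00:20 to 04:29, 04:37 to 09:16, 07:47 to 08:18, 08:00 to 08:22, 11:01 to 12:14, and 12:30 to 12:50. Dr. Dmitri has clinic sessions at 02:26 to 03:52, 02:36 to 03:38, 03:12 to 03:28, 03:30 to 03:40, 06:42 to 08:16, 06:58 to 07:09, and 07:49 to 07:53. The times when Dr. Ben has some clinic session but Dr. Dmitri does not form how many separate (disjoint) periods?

6

First set merges to 00:20-04:29, 04:37-09:16, 11:01-12:14, 12:30-12:50.
Second set merges to 02:26-03:52, 06:42-08:16.
A \ B = 00:20-02:26, 03:52-04:29, 04:37-06:42, 08:16-09:16, 11:01-12:14, 12:30-12:50.
That is 6 disjoint pieces.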